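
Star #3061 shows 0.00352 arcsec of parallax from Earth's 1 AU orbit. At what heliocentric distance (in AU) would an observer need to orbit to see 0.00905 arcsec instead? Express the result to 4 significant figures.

2.571 AU

Parallax scales linearly with baseline: p ∝ B, so B = p_target / p_Earth × 1 AU.
B = 0.00905 / 0.00352 = 2.571 AU.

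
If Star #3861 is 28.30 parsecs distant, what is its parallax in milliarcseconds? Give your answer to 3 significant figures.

p = 1/d = 1/28.3 = 0.035336 arcsec.
= 0.035336 × 1000 = 35.336 mas.

35.3 mas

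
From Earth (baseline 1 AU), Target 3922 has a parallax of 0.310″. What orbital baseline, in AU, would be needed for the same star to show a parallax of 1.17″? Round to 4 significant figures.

3.774 AU

Parallax scales linearly with baseline: p ∝ B, so B = p_target / p_Earth × 1 AU.
B = 1.17 / 0.310 = 3.7742 AU.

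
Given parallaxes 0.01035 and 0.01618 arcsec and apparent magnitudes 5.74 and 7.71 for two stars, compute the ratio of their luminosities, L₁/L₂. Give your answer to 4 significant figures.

L₁/L₂ = 15.00

d₁ = 1/p₁ = 1/0.01035″ = 96.618 pc; d₂ = 1/p₂ = 1/0.01618″ = 61.805 pc.
M₁ = m₁ − 5 log₁₀ d₁ + 5 = 5.74 − 9.9253 + 5 = 0.8147.
M₂ = 7.71 − 8.9551 + 5 = 3.7549.
L₁/L₂ = 10^(0.4(M₂ − M₁)) = 10^(0.4 × 2.9402) = 10^1.17608 = 15.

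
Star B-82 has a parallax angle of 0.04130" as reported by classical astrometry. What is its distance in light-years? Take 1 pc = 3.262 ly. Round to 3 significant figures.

79.0 light years

d = 1/p = 1/0.04130 = 24.213 pc.
In light-years: 24.213 × 3.262 = 78.983 ly.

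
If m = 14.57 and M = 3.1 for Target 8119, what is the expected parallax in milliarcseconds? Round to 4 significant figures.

0.5082 mas

m − M = 14.57 − 3.1 = 11.47.
d = 10^((m−M)/5 + 1) = 10^3.294 = 1967.9 pc.
p = 1/d = 1/1967.9 = 0.00050816 arcsec = 0.50816 mas.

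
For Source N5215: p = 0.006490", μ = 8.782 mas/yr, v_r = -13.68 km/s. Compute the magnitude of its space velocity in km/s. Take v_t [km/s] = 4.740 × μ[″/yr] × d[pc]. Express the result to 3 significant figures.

15.1 km/s

d = 1/p = 1/0.006490″ = 154.08 pc.
μ = 8.782 mas/yr = 0.008782 ″/yr.
v_t = 4.740 μ d = 4.740 × 0.008782 × 154.08 = 6.4138 km/s.
v = √(v_r² + v_t²) = √((-13.68)² + 6.4138²) = √228.279 = 15.109 km/s.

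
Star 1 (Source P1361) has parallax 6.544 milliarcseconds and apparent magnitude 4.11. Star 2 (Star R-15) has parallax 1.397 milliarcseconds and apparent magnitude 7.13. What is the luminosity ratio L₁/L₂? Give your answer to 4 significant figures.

d₁ = 1/p₁ = 1/0.006544″ = 152.81 pc; d₂ = 1/p₂ = 1/0.001397″ = 715.82 pc.
M₁ = m₁ − 5 log₁₀ d₁ + 5 = 4.11 − 10.9208 + 5 = -1.8108.
M₂ = 7.13 − 14.2740 + 5 = -2.1440.
L₁/L₂ = 10^(0.4(M₂ − M₁)) = 10^(0.4 × (-0.3332)) = 10^(-0.13328) = 0.73573.

L₁/L₂ = 0.7357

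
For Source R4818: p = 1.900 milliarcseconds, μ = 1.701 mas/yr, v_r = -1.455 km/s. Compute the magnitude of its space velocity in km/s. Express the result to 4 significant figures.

4.486 km/s

d = 1/p = 1/0.001900″ = 526.32 pc.
μ = 1.701 mas/yr = 0.001701 ″/yr.
v_t = 4.740 μ d = 4.740 × 0.001701 × 526.32 = 4.2436 km/s.
v = √(v_r² + v_t²) = √((-1.455)² + 4.2436²) = √20.1252 = 4.4861 km/s.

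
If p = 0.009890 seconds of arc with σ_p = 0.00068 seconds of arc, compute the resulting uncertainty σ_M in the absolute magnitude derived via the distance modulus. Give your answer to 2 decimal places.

M = m − 5 log₁₀ d + 5 = m + 5 log₁₀ p + 5, so ∂M/∂p = 5/(p ln 10).
σ_M = (5/ln 10) · (σ_p/p) = 2.1715 × 0.00068/0.009890 = 2.1715 × 0.068756 = 0.1493.

σ_M = 0.15 mag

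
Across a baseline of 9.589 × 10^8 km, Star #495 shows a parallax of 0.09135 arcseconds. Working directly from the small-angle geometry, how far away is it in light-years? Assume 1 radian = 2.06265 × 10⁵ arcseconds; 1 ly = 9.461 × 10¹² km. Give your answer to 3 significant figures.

229 ly

θ = 0.09135″ = 0.09135/206265 = 4.4288 × 10^-7 rad.
d = B/θ = (9.589 × 10^8) / (4.4288 × 10^-7) = 2.1651 × 10^15 km = (2.1651 × 10^15) / (9.461 × 10^12) ly = 228.84 ly.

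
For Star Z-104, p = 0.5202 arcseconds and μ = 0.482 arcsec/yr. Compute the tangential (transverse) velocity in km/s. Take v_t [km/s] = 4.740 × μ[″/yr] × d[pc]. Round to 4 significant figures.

d = 1/p = 1/0.5202″ = 1.9223 pc.
v_t = 4.74 × μ × d = 4.74 × 0.482 × 1.9223 = 4.3918 km/s.

4.392 km/s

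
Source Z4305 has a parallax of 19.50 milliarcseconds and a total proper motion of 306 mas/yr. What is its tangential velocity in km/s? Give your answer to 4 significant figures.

d = 1/p = 1/0.01950″ = 51.282 pc.
μ = 306 mas/yr = 0.306 ″/yr.
v_t = 4.74 × μ × d = 4.74 × 0.306 × 51.282 = 74.381 km/s.

74.38 km/s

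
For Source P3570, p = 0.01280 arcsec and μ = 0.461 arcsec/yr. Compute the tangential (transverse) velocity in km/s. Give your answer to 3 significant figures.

171 km/s

d = 1/p = 1/0.01280″ = 78.125 pc.
v_t = 4.74 × μ × d = 4.74 × 0.461 × 78.125 = 170.71 km/s.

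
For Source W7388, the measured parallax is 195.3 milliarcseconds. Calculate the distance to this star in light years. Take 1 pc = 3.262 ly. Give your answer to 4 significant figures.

p = 195.3 milliarcseconds = 0.1953 arcsec.
d = 1/p = 1/0.1953 = 5.1203 pc.
In light-years: 5.1203 × 3.262 = 16.702 ly.

16.70 light years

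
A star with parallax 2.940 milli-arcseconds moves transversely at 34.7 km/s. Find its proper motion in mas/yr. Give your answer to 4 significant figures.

d = 1/p = 1/0.002940″ = 340.14 pc.
μ = v_t / (4.74 d) = 34.7 / (4.74 × 340.14) = 34.7 / 1612.3 = 0.021522 ″/yr = 21.522 mas/yr.

21.52 mas/yr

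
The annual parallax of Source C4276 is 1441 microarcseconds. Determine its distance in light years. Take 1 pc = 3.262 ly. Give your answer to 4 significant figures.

p = 1441 microarcseconds = 0.001441 arcsec.
d = 1/p = 1/0.001441 = 693.96 pc.
In light-years: 693.96 × 3.262 = 2263.7 ly.

2264 light years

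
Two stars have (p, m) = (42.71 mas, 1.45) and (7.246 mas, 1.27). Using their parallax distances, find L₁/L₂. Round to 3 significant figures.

L₁/L₂ = 0.0244

d₁ = 1/p₁ = 1/0.04271″ = 23.414 pc; d₂ = 1/p₂ = 1/0.007246″ = 138.01 pc.
M₁ = m₁ − 5 log₁₀ d₁ + 5 = 1.45 − 6.8474 + 5 = -0.3974.
M₂ = 1.27 − 10.6996 + 5 = -4.4296.
L₁/L₂ = 10^(0.4(M₂ − M₁)) = 10^(0.4 × (-4.0322)) = 10^(-1.61288) = 0.024385.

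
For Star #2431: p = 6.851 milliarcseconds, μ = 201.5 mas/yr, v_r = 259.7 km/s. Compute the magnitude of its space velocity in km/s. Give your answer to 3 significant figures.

d = 1/p = 1/0.006851″ = 145.96 pc.
μ = 201.5 mas/yr = 0.2015 ″/yr.
v_t = 4.740 μ d = 4.740 × 0.2015 × 145.96 = 139.41 km/s.
v = √(v_r² + v_t²) = √(259.7² + 139.41²) = √86879.2 = 294.75 km/s.

295 km/s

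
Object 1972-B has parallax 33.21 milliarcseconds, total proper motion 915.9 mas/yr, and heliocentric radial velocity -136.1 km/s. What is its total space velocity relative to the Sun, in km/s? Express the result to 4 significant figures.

d = 1/p = 1/0.03321″ = 30.111 pc.
μ = 915.9 mas/yr = 0.9159 ″/yr.
v_t = 4.740 μ d = 4.740 × 0.9159 × 30.111 = 130.72 km/s.
v = √(v_r² + v_t²) = √((-136.1)² + 130.72²) = √35610.9 = 188.71 km/s.

188.7 km/s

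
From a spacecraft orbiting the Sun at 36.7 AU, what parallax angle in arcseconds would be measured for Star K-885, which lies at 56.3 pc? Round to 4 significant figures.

0.6519 arcsec

p (arcsec) = B (AU) / d (pc).
p = 36.7 / 56.3 = 0.65187 arcsec.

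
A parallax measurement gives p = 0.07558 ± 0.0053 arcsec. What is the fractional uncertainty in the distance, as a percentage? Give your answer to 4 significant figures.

7.012%

For d = 1/p, |σ_d/d| = |σ_p/p|.
σ_p/p = 0.0053 / 0.07558 = 0.070124 = 7.0124%.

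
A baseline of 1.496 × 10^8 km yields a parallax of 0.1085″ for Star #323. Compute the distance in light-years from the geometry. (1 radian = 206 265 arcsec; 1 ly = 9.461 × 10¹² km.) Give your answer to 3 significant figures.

30.1 ly

θ = 0.1085″ = 0.1085/206265 = 5.2602 × 10^-7 rad.
d = B/θ = (1.496 × 10^8) / (5.2602 × 10^-7) = 2.8440 × 10^14 km = (2.8440 × 10^14) / (9.461 × 10^12) ly = 30.06 ly.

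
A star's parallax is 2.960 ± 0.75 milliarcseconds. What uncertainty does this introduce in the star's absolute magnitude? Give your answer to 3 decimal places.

σ_M = 0.550 mag

M = m − 5 log₁₀ d + 5 = m + 5 log₁₀ p + 5, so ∂M/∂p = 5/(p ln 10).
σ_M = (5/ln 10) · (σ_p/p) = 2.1715 × 0.75/2.960 = 2.1715 × 0.25338 = 0.55021.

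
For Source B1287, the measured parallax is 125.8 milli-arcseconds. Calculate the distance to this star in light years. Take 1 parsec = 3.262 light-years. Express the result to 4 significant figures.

25.93 light years

p = 125.8 milli-arcseconds = 0.1258 arcsec.
d = 1/p = 1/0.1258 = 7.9491 pc.
In light-years: 7.9491 × 3.262 = 25.93 ly.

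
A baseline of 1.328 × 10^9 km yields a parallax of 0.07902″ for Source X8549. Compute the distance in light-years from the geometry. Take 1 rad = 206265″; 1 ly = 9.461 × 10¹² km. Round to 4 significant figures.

θ = 0.07902″ = 0.07902/206265 = 3.8310 × 10^-7 rad.
d = B/θ = (1.328 × 10^9) / (3.8310 × 10^-7) = 3.4665 × 10^15 km = (3.4665 × 10^15) / (9.461 × 10^12) ly = 366.4 ly.

366.4 ly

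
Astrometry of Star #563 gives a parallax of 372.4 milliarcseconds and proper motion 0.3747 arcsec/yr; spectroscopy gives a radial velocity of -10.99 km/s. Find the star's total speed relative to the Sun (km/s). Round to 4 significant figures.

11.98 km/s

d = 1/p = 1/0.3724″ = 2.6853 pc.
v_t = 4.740 μ d = 4.740 × 0.3747 × 2.6853 = 4.7693 km/s.
v = √(v_r² + v_t²) = √((-10.99)² + 4.7693²) = √143.526 = 11.98 km/s.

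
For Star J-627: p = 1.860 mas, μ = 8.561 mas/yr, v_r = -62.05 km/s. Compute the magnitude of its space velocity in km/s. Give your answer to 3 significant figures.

d = 1/p = 1/0.001860″ = 537.63 pc.
μ = 8.561 mas/yr = 0.008561 ″/yr.
v_t = 4.740 μ d = 4.740 × 0.008561 × 537.63 = 21.817 km/s.
v = √(v_r² + v_t²) = √((-62.05)² + 21.817²) = √4326.18 = 65.774 km/s.

65.8 km/s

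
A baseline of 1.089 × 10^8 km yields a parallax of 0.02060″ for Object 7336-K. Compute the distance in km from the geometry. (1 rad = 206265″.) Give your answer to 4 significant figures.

θ = 0.02060″ = 0.02060/206265 = 9.9872 × 10^-8 rad.
d = B/θ = (1.089 × 10^8) / (9.9872 × 10^-8) = 1.0904 × 10^15 km.

1.090 × 10^15 km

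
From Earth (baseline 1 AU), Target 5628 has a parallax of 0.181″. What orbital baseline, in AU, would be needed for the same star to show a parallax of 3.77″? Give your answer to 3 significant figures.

Parallax scales linearly with baseline: p ∝ B, so B = p_target / p_Earth × 1 AU.
B = 3.77 / 0.181 = 20.829 AU.

20.8 AU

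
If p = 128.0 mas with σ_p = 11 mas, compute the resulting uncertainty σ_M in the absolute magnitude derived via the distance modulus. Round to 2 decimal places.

σ_M = 0.19 mag

M = m − 5 log₁₀ d + 5 = m + 5 log₁₀ p + 5, so ∂M/∂p = 5/(p ln 10).
σ_M = (5/ln 10) · (σ_p/p) = 2.1715 × 11/128.0 = 2.1715 × 0.085938 = 0.18661.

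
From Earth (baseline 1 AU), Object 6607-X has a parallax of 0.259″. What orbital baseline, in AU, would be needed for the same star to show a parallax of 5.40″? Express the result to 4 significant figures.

Parallax scales linearly with baseline: p ∝ B, so B = p_target / p_Earth × 1 AU.
B = 5.40 / 0.259 = 20.849 AU.

20.85 AU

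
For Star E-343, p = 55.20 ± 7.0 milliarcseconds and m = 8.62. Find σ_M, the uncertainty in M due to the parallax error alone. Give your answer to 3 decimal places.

M = m − 5 log₁₀ d + 5 = m + 5 log₁₀ p + 5, so ∂M/∂p = 5/(p ln 10).
σ_M = (5/ln 10) · (σ_p/p) = 2.1715 × 7.0/55.20 = 2.1715 × 0.12681 = 0.27537.

σ_M = 0.275 mag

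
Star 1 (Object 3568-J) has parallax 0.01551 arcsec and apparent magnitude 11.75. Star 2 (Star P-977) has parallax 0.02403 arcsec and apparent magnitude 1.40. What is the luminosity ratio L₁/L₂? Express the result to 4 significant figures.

d₁ = 1/p₁ = 1/0.01551″ = 64.475 pc; d₂ = 1/p₂ = 1/0.02403″ = 41.615 pc.
M₁ = m₁ − 5 log₁₀ d₁ + 5 = 11.75 − 9.0470 + 5 = 7.7030.
M₂ = 1.40 − 8.0962 + 5 = -1.6962.
L₁/L₂ = 10^(0.4(M₂ − M₁)) = 10^(0.4 × (-9.3992)) = 10^(-3.75968) = 0.00017391.

L₁/L₂ = 0.0001739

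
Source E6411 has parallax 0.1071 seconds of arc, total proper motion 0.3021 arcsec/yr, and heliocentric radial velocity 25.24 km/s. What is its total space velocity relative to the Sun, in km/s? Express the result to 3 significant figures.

d = 1/p = 1/0.1071″ = 9.3371 pc.
v_t = 4.740 μ d = 4.740 × 0.3021 × 9.3371 = 13.37 km/s.
v = √(v_r² + v_t²) = √(25.24² + 13.37²) = √815.815 = 28.562 km/s.

28.6 km/s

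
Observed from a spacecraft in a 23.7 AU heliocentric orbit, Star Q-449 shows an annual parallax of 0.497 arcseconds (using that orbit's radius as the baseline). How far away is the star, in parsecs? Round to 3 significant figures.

47.7 pc

With baseline B (in AU) and parallax p (in arcsec), d = B/p parsecs.
d = 23.7 / 0.497 = 47.686 pc.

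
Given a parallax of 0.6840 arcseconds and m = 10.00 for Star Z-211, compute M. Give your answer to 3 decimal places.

M = 14.175

d = 1/p = 1/0.6840″ = 1.462 pc.
m − M = 5 log₁₀(1.462) − 5 = 0.8247 − 5 = -4.1753.
M = m − (m − M) = 10.00 − (-4.1753) = 14.175.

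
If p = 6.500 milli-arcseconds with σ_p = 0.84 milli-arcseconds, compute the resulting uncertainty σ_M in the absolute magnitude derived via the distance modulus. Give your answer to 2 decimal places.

M = m − 5 log₁₀ d + 5 = m + 5 log₁₀ p + 5, so ∂M/∂p = 5/(p ln 10).
σ_M = (5/ln 10) · (σ_p/p) = 2.1715 × 0.84/6.500 = 2.1715 × 0.12923 = 0.28062.

σ_M = 0.28 mag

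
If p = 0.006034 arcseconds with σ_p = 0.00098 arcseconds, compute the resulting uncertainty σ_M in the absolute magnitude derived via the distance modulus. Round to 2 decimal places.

M = m − 5 log₁₀ d + 5 = m + 5 log₁₀ p + 5, so ∂M/∂p = 5/(p ln 10).
σ_M = (5/ln 10) · (σ_p/p) = 2.1715 × 0.00098/0.006034 = 2.1715 × 0.16241 = 0.35267.

σ_M = 0.35 mag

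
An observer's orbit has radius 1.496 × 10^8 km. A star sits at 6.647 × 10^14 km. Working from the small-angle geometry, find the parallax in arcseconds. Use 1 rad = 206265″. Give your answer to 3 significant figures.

θ ≈ B/d = (1.496 × 10^8) / (6.647 × 10^14) = 2.2506 × 10^-7 rad.
In arcseconds: 2.2506 × 10^-7 × 206265 = 0.046422″.

0.0464 arcsec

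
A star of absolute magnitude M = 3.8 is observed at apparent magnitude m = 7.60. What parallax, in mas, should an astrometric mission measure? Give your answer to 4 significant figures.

m − M = 7.60 − 3.8 = 3.80.
d = 10^((m−M)/5 + 1) = 10^1.760 = 57.544 pc.
p = 1/d = 1/57.544 = 0.017378 arcsec = 17.378 mas.

17.38 mas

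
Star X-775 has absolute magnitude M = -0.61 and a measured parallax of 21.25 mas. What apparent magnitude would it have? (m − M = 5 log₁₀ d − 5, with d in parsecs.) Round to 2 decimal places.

d = 1/p = 1/0.02125″ = 47.059 pc.
m − M = 5 log₁₀ d − 5 = 5 log₁₀(47.059) − 5 = 8.3632 − 5 = 3.3632.
m = M + (m − M) = -0.61 + 3.3632 = 2.75.

m = 2.75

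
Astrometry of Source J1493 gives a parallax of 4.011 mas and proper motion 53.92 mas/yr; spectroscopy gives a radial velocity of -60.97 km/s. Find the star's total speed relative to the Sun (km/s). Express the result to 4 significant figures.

d = 1/p = 1/0.004011″ = 249.31 pc.
μ = 53.92 mas/yr = 0.05392 ″/yr.
v_t = 4.740 μ d = 4.740 × 0.05392 × 249.31 = 63.719 km/s.
v = √(v_r² + v_t²) = √((-60.97)² + 63.719²) = √7777.45 = 88.19 km/s.

88.19 km/s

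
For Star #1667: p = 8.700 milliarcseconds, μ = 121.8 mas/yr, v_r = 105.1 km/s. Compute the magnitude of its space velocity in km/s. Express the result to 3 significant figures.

d = 1/p = 1/0.008700″ = 114.94 pc.
μ = 121.8 mas/yr = 0.1218 ″/yr.
v_t = 4.740 μ d = 4.740 × 0.1218 × 114.94 = 66.359 km/s.
v = √(v_r² + v_t²) = √(105.1² + 66.359²) = √15449.5 = 124.3 km/s.

124 km/s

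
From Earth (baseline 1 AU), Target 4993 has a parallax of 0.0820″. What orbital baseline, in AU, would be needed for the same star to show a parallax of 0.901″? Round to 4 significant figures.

Parallax scales linearly with baseline: p ∝ B, so B = p_target / p_Earth × 1 AU.
B = 0.901 / 0.0820 = 10.988 AU.

10.99 AU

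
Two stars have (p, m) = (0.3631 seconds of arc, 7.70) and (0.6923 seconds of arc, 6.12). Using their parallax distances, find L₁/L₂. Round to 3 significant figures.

d₁ = 1/p₁ = 1/0.3631″ = 2.7541 pc; d₂ = 1/p₂ = 1/0.6923″ = 1.4445 pc.
M₁ = m₁ − 5 log₁₀ d₁ + 5 = 7.70 − 2.1999 + 5 = 10.5001.
M₂ = 6.12 − 0.7986 + 5 = 10.3214.
L₁/L₂ = 10^(0.4(M₂ − M₁)) = 10^(0.4 × (-0.1787)) = 10^(-0.07148) = 0.84824.

L₁/L₂ = 0.848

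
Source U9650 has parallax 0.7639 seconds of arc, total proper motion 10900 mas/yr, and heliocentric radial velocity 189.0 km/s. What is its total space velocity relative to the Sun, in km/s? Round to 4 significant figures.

d = 1/p = 1/0.7639″ = 1.3091 pc.
μ = 10900 mas/yr = 10.90 ″/yr.
v_t = 4.740 μ d = 4.740 × 10.90 × 1.3091 = 67.636 km/s.
v = √(v_r² + v_t²) = √(189.0² + 67.636²) = √40295.6 = 200.74 km/s.

200.7 km/s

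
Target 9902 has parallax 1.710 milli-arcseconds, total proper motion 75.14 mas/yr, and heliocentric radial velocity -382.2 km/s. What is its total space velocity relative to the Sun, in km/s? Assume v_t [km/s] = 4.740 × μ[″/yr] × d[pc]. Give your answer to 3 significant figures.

435 km/s

d = 1/p = 1/0.001710″ = 584.8 pc.
μ = 75.14 mas/yr = 0.07514 ″/yr.
v_t = 4.740 μ d = 4.740 × 0.07514 × 584.8 = 208.28 km/s.
v = √(v_r² + v_t²) = √((-382.2)² + 208.28²) = √189457 = 435.27 km/s.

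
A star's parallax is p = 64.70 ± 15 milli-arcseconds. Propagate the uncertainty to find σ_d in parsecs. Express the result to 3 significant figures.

d = 1/p, so σ_d = σ_p / p².
σ_d = 0.0150 / (0.06470)² = 0.0150 / 0.0041861 = 3.5833 pc.

3.58 pc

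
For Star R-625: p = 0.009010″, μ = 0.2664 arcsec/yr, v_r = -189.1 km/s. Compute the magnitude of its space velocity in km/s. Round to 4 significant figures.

d = 1/p = 1/0.009010″ = 110.99 pc.
v_t = 4.740 μ d = 4.740 × 0.2664 × 110.99 = 140.15 km/s.
v = √(v_r² + v_t²) = √((-189.1)² + 140.15²) = √55400.8 = 235.37 km/s.

235.4 km/s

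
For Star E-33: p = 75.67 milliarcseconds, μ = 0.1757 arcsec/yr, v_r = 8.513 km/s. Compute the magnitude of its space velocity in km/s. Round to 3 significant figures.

d = 1/p = 1/0.07567″ = 13.215 pc.
v_t = 4.740 μ d = 4.740 × 0.1757 × 13.215 = 11.006 km/s.
v = √(v_r² + v_t²) = √(8.513² + 11.006²) = √193.603 = 13.914 km/s.

13.9 km/s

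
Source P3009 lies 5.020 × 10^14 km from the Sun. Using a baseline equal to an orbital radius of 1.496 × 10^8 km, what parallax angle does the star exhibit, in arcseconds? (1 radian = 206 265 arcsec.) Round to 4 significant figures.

0.06147 arcsec

θ ≈ B/d = (1.496 × 10^8) / (5.020 × 10^14) = 2.9801 × 10^-7 rad.
In arcseconds: 2.9801 × 10^-7 × 206265 = 0.061469″.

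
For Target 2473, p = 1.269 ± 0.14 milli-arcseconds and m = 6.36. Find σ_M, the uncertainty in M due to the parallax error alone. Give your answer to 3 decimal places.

M = m − 5 log₁₀ d + 5 = m + 5 log₁₀ p + 5, so ∂M/∂p = 5/(p ln 10).
σ_M = (5/ln 10) · (σ_p/p) = 2.1715 × 0.14/1.269 = 2.1715 × 0.11032 = 0.23956.

σ_M = 0.240 mag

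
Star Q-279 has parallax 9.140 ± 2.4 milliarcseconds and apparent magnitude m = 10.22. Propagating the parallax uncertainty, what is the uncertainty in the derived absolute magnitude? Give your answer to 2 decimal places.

M = m − 5 log₁₀ d + 5 = m + 5 log₁₀ p + 5, so ∂M/∂p = 5/(p ln 10).
σ_M = (5/ln 10) · (σ_p/p) = 2.1715 × 2.4/9.140 = 2.1715 × 0.26258 = 0.57019.

σ_M = 0.57 mag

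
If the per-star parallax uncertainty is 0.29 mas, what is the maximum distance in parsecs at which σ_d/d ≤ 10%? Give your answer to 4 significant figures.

σ_d/d = σ_p/p, so the condition is σ_p/p ≤ 0.10, i.e. p ≥ σ_p/0.10.
p_min = 0.29/0.10 = 2.9 mas = 0.0029 arcsec.
d_max = 1/p_min = 1/0.0029 = 344.83 pc.

344.8 pc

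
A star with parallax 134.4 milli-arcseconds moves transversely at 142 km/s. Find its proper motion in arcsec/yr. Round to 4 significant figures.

4.026 arcsec/yr

d = 1/p = 1/0.1344″ = 7.4405 pc.
μ = v_t / (4.74 d) = 142 / (4.74 × 7.4405) = 142 / 35.268 = 4.0263 ″/yr.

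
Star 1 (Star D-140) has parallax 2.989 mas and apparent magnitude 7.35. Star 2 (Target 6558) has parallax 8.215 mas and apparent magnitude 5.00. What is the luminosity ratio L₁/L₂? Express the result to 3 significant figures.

d₁ = 1/p₁ = 1/0.002989″ = 334.56 pc; d₂ = 1/p₂ = 1/0.008215″ = 121.73 pc.
M₁ = m₁ − 5 log₁₀ d₁ + 5 = 7.35 − 12.6224 + 5 = -0.2724.
M₂ = 5.00 − 10.4270 + 5 = -0.4270.
L₁/L₂ = 10^(0.4(M₂ − M₁)) = 10^(0.4 × (-0.1546)) = 10^(-0.06184) = 0.86728.

L₁/L₂ = 0.867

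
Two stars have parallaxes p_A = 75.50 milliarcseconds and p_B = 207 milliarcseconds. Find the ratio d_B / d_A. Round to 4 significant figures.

0.3647

Since d = 1/p, d_B/d_A = p_A/p_B.
= 75.50 / 207 = 0.36473.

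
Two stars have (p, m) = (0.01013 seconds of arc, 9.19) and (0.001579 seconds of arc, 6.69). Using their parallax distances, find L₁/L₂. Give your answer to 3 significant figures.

L₁/L₂ = 0.00243

d₁ = 1/p₁ = 1/0.01013″ = 98.717 pc; d₂ = 1/p₂ = 1/0.001579″ = 633.31 pc.
M₁ = m₁ − 5 log₁₀ d₁ + 5 = 9.19 − 9.9720 + 5 = 4.2180.
M₂ = 6.69 − 14.0081 + 5 = -2.3181.
L₁/L₂ = 10^(0.4(M₂ − M₁)) = 10^(0.4 × (-6.5361)) = 10^(-2.61444) = 0.0024297.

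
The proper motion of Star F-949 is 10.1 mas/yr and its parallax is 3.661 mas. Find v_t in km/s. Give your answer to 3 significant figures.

d = 1/p = 1/0.003661″ = 273.15 pc.
μ = 10.1 mas/yr = 0.0101 ″/yr.
v_t = 4.74 × μ × d = 4.74 × 0.0101 × 273.15 = 13.077 km/s.

13.1 km/s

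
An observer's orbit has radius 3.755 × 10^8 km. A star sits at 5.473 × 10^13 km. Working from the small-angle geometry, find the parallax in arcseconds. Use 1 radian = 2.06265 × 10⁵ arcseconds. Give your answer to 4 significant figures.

1.415 arcsec

θ ≈ B/d = (3.755 × 10^8) / (5.473 × 10^13) = 6.8610 × 10^-6 rad.
In arcseconds: 6.8610 × 10^-6 × 206265 = 1.4152″.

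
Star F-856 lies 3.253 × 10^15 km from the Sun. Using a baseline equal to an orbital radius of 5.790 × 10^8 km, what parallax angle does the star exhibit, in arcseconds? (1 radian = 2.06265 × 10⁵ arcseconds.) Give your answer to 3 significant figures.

0.0367 arcsec

θ ≈ B/d = (5.790 × 10^8) / (3.253 × 10^15) = 1.7799 × 10^-7 rad.
In arcseconds: 1.7799 × 10^-7 × 206265 = 0.036713″.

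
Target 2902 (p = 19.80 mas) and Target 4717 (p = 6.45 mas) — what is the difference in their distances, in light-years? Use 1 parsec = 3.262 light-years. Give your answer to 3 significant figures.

341 ly

d_A = 1/0.01980″ = 50.505 pc; d_B = 1/0.006450″ = 155.04 pc.
|d_B − d_A| = |155.04 − 50.505| = 104.54 pc = 104.54 × 3.262 ly = 341.01 ly.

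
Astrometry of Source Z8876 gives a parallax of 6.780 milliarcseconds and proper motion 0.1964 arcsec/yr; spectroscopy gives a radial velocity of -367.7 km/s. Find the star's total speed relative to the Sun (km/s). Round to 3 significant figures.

393 km/s

d = 1/p = 1/0.006780″ = 147.49 pc.
v_t = 4.740 μ d = 4.740 × 0.1964 × 147.49 = 137.3 km/s.
v = √(v_r² + v_t²) = √((-367.7)² + 137.3²) = √154055 = 392.5 km/s.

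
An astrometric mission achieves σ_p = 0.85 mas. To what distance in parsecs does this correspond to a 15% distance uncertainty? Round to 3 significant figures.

176 pc

σ_d/d = σ_p/p, so the condition is σ_p/p ≤ 0.15, i.e. p ≥ σ_p/0.15.
p_min = 0.85/0.15 = 5.6667 mas = 0.0056667 arcsec.
d_max = 1/p_min = 1/0.0056667 = 176.47 pc.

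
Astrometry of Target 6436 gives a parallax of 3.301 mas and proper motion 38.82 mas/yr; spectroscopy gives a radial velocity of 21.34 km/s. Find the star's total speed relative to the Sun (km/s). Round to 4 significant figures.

59.69 km/s

d = 1/p = 1/0.003301″ = 302.94 pc.
μ = 38.82 mas/yr = 0.03882 ″/yr.
v_t = 4.740 μ d = 4.740 × 0.03882 × 302.94 = 55.743 km/s.
v = √(v_r² + v_t²) = √(21.34² + 55.743²) = √3562.68 = 59.688 km/s.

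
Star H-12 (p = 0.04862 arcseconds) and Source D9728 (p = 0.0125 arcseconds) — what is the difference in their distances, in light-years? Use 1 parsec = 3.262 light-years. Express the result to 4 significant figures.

d_A = 1/0.04862″ = 20.568 pc; d_B = 1/0.01250″ = 80 pc.
|d_B − d_A| = |80 − 20.568| = 59.432 pc = 59.432 × 3.262 ly = 193.87 ly.

193.9 ly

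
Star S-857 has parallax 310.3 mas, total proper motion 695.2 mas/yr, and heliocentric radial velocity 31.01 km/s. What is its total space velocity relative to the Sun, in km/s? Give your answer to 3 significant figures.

32.8 km/s

d = 1/p = 1/0.3103″ = 3.2227 pc.
μ = 695.2 mas/yr = 0.6952 ″/yr.
v_t = 4.740 μ d = 4.740 × 0.6952 × 3.2227 = 10.62 km/s.
v = √(v_r² + v_t²) = √(31.01² + 10.62²) = √1074.4 = 32.778 km/s.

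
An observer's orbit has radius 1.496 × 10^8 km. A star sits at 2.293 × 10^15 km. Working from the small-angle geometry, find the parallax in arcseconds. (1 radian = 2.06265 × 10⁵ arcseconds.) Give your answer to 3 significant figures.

θ ≈ B/d = (1.496 × 10^8) / (2.293 × 10^15) = 6.5242 × 10^-8 rad.
In arcseconds: 6.5242 × 10^-8 × 206265 = 0.013457″.

0.0135 arcsec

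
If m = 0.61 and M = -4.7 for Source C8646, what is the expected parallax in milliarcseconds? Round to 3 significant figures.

8.67 mas

m − M = 0.61 − (-4.7) = 5.31.
d = 10^((m−M)/5 + 1) = 10^2.062 = 115.35 pc.
p = 1/d = 1/115.35 = 0.0086693 arcsec = 8.6693 mas.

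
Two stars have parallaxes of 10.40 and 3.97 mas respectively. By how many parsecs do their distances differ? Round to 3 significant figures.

d_A = 1/0.01040″ = 96.154 pc; d_B = 1/0.003970″ = 251.89 pc.
|d_B − d_A| = |251.89 − 96.154| = 155.74 pc.

156 pc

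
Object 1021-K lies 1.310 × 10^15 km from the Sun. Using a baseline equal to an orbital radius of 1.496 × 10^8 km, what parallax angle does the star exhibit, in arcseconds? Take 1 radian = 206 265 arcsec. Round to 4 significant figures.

0.02356 arcsec

θ ≈ B/d = (1.496 × 10^8) / (1.310 × 10^15) = 1.1420 × 10^-7 rad.
In arcseconds: 1.1420 × 10^-7 × 206265 = 0.023555″.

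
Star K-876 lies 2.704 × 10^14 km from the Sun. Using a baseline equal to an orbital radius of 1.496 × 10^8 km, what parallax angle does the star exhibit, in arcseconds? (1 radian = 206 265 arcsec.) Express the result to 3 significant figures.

0.114 arcsec

θ ≈ B/d = (1.496 × 10^8) / (2.704 × 10^14) = 5.5325 × 10^-7 rad.
In arcseconds: 5.5325 × 10^-7 × 206265 = 0.11412″.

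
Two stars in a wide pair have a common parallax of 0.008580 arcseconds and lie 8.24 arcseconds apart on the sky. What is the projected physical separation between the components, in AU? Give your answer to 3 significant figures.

d = 1/p = 1/0.008580″ = 116.55 pc.
At distance d (pc), an angle of θ arcsec spans θ·d AU: s = 8.24 × 116.55 = 960.37 AU.

960 AU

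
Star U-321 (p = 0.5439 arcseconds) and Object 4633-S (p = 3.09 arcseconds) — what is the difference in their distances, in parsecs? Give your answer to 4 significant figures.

1.515 pc

d_A = 1/0.5439″ = 1.8386 pc; d_B = 1/3.090″ = 0.32362 pc.
|d_B − d_A| = |0.32362 − 1.8386| = 1.515 pc.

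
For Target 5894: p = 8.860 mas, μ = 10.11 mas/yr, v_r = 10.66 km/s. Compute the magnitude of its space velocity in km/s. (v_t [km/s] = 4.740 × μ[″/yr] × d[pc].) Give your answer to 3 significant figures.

d = 1/p = 1/0.008860″ = 112.87 pc.
μ = 10.11 mas/yr = 0.01011 ″/yr.
v_t = 4.740 μ d = 4.740 × 0.01011 × 112.87 = 5.4089 km/s.
v = √(v_r² + v_t²) = √(10.66² + 5.4089²) = √142.892 = 11.954 km/s.

12.0 km/s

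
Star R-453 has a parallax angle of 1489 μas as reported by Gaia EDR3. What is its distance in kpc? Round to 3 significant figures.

0.672 kpc

p = 1489 μas = 0.001489 arcsec.
d = 1/p = 1/0.001489 = 671.59 pc.
= 0.67159 kpc.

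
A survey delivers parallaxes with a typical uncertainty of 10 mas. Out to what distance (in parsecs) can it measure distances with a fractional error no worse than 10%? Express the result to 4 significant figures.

σ_d/d = σ_p/p, so the condition is σ_p/p ≤ 0.10, i.e. p ≥ σ_p/0.10.
p_min = 10/0.10 = 100 mas = 0.1 arcsec.
d_max = 1/p_min = 1/0.1 = 10 pc.

10.00 pc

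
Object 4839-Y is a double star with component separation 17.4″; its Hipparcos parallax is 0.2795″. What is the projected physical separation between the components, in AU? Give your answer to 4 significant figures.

62.25 AU

d = 1/p = 1/0.2795″ = 3.5778 pc.
At distance d (pc), an angle of θ arcsec spans θ·d AU: s = 17.4 × 3.5778 = 62.254 AU.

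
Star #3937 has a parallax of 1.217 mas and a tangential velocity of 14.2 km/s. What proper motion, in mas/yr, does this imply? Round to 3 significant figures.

d = 1/p = 1/0.001217″ = 821.69 pc.
μ = v_t / (4.74 d) = 14.2 / (4.74 × 821.69) = 14.2 / 3894.8 = 0.0036459 ″/yr = 3.6459 mas/yr.

3.65 mas/yr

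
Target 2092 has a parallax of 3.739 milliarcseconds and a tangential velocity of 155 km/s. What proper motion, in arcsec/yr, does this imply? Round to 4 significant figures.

0.1223 arcsec/yr

d = 1/p = 1/0.003739″ = 267.45 pc.
μ = v_t / (4.74 d) = 155 / (4.74 × 267.45) = 155 / 1267.7 = 0.12227 ″/yr.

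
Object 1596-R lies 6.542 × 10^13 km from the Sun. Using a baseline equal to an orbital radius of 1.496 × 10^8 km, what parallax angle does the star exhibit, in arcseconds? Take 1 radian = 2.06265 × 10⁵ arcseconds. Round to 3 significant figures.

0.472 arcsec

θ ≈ B/d = (1.496 × 10^8) / (6.542 × 10^13) = 2.2868 × 10^-6 rad.
In arcseconds: 2.2868 × 10^-6 × 206265 = 0.47169″.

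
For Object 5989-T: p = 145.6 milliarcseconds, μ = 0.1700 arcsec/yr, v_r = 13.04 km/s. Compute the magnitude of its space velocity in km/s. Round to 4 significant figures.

d = 1/p = 1/0.1456″ = 6.8681 pc.
v_t = 4.740 μ d = 4.740 × 0.1700 × 6.8681 = 5.5343 km/s.
v = √(v_r² + v_t²) = √(13.04² + 5.5343²) = √200.67 = 14.166 km/s.

14.17 km/s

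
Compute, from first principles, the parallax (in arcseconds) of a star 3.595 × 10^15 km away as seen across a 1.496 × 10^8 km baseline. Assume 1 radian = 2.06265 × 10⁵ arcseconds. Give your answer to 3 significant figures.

0.00858 arcsec

θ ≈ B/d = (1.496 × 10^8) / (3.595 × 10^15) = 4.1613 × 10^-8 rad.
In arcseconds: 4.1613 × 10^-8 × 206265 = 0.0085833″.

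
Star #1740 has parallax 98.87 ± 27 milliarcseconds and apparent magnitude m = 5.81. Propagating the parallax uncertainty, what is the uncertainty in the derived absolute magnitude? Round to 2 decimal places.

σ_M = 0.59 mag

M = m − 5 log₁₀ d + 5 = m + 5 log₁₀ p + 5, so ∂M/∂p = 5/(p ln 10).
σ_M = (5/ln 10) · (σ_p/p) = 2.1715 × 27/98.87 = 2.1715 × 0.27309 = 0.59301.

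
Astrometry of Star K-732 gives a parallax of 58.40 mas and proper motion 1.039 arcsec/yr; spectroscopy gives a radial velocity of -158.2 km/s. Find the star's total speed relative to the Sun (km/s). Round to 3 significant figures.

d = 1/p = 1/0.05840″ = 17.123 pc.
v_t = 4.740 μ d = 4.740 × 1.039 × 17.123 = 84.328 km/s.
v = √(v_r² + v_t²) = √((-158.2)² + 84.328²) = √32138.5 = 179.27 km/s.

179 km/s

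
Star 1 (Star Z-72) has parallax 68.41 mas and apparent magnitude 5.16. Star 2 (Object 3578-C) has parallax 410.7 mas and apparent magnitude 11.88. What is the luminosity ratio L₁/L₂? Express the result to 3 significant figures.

d₁ = 1/p₁ = 1/0.06841″ = 14.618 pc; d₂ = 1/p₂ = 1/0.4107″ = 2.4349 pc.
M₁ = m₁ − 5 log₁₀ d₁ + 5 = 5.16 − 5.8244 + 5 = 4.3356.
M₂ = 11.88 − 1.9324 + 5 = 14.9476.
L₁/L₂ = 10^(0.4(M₂ − M₁)) = 10^(0.4 × 10.6120) = 10^4.24480 = 17571.

L₁/L₂ = 17600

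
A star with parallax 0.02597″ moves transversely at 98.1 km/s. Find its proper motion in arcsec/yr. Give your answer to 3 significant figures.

0.537 arcsec/yr

d = 1/p = 1/0.02597″ = 38.506 pc.
μ = v_t / (4.74 d) = 98.1 / (4.74 × 38.506) = 98.1 / 182.52 = 0.53748 ″/yr.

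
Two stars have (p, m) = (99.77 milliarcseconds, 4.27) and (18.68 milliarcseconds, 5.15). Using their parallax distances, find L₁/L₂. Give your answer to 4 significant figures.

L₁/L₂ = 0.07884

d₁ = 1/p₁ = 1/0.09977″ = 10.023 pc; d₂ = 1/p₂ = 1/0.01868″ = 53.533 pc.
M₁ = m₁ − 5 log₁₀ d₁ + 5 = 4.27 − 5.0050 + 5 = 4.2650.
M₂ = 5.15 − 8.6431 + 5 = 1.5069.
L₁/L₂ = 10^(0.4(M₂ − M₁)) = 10^(0.4 × (-2.7581)) = 10^(-1.10324) = 0.078842.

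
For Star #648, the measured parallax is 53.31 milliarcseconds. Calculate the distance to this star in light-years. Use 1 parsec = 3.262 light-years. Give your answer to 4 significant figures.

61.19 light years

p = 53.31 milliarcseconds = 0.05331 arcsec.
d = 1/p = 1/0.05331 = 18.758 pc.
In light-years: 18.758 × 3.262 = 61.189 ly.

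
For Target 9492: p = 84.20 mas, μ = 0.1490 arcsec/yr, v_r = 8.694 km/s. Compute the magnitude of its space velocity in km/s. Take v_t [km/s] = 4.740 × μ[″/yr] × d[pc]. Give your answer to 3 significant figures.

d = 1/p = 1/0.08420″ = 11.876 pc.
v_t = 4.740 μ d = 4.740 × 0.1490 × 11.876 = 8.3875 km/s.
v = √(v_r² + v_t²) = √(8.694² + 8.3875²) = √145.936 = 12.08 km/s.

12.1 km/s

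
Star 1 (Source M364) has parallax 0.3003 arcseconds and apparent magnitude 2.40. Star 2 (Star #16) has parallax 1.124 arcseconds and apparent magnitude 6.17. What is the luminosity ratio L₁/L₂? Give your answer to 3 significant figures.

L₁/L₂ = 451

d₁ = 1/p₁ = 1/0.3003″ = 3.33 pc; d₂ = 1/p₂ = 1/1.124″ = 0.88968 pc.
M₁ = m₁ − 5 log₁₀ d₁ + 5 = 2.40 − 2.6122 + 5 = 4.7878.
M₂ = 6.17 − (-0.2538) + 5 = 11.4238.
L₁/L₂ = 10^(0.4(M₂ − M₁)) = 10^(0.4 × 6.6360) = 10^2.65440 = 451.23.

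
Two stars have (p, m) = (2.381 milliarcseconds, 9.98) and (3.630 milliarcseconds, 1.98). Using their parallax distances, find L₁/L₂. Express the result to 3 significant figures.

d₁ = 1/p₁ = 1/0.002381″ = 419.99 pc; d₂ = 1/p₂ = 1/0.003630″ = 275.48 pc.
M₁ = m₁ − 5 log₁₀ d₁ + 5 = 9.98 − 13.1162 + 5 = 1.8638.
M₂ = 1.98 − 12.2005 + 5 = -5.2205.
L₁/L₂ = 10^(0.4(M₂ − M₁)) = 10^(0.4 × (-7.0843)) = 10^(-2.83372) = 0.0014665.

L₁/L₂ = 0.00147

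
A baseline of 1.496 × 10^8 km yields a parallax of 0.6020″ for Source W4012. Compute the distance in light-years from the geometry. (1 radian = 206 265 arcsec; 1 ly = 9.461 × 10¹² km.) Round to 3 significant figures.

5.42 ly

θ = 0.6020″ = 0.6020/206265 = 2.9186 × 10^-6 rad.
d = B/θ = (1.496 × 10^8) / (2.9186 × 10^-6) = 5.1257 × 10^13 km = (5.1257 × 10^13) / (9.461 × 10^12) ly = 5.4177 ly.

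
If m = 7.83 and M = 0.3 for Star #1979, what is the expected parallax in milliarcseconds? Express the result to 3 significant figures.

m − M = 7.83 − 0.3 = 7.53.
d = 10^((m−M)/5 + 1) = 10^2.506 = 320.63 pc.
p = 1/d = 1/320.63 = 0.0031189 arcsec = 3.1189 mas.

3.12 mas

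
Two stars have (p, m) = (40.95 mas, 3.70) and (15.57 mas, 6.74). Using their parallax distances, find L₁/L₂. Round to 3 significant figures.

d₁ = 1/p₁ = 1/0.04095″ = 24.42 pc; d₂ = 1/p₂ = 1/0.01557″ = 64.226 pc.
M₁ = m₁ − 5 log₁₀ d₁ + 5 = 3.70 − 6.9387 + 5 = 1.7613.
M₂ = 6.74 − 9.0386 + 5 = 2.7014.
L₁/L₂ = 10^(0.4(M₂ − M₁)) = 10^(0.4 × 0.9401) = 10^0.37604 = 2.3771.

L₁/L₂ = 2.38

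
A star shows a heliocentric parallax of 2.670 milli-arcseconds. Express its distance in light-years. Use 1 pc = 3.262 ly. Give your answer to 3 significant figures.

p = 2.670 milli-arcseconds = 0.002670 arcsec.
d = 1/p = 1/0.002670 = 374.53 pc.
In light-years: 374.53 × 3.262 = 1221.7 ly.

1220 light years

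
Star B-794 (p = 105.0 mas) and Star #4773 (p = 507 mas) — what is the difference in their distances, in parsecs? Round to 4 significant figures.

7.551 pc

d_A = 1/0.1050″ = 9.5238 pc; d_B = 1/0.5070″ = 1.9724 pc.
|d_B − d_A| = |1.9724 − 9.5238| = 7.5514 pc.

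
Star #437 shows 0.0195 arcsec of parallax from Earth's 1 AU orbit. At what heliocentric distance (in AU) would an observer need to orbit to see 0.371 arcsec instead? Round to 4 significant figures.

19.03 AU

Parallax scales linearly with baseline: p ∝ B, so B = p_target / p_Earth × 1 AU.
B = 0.371 / 0.0195 = 19.026 AU.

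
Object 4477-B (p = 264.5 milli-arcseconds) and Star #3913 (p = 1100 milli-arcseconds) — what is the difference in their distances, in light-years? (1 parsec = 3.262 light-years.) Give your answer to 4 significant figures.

9.367 ly

d_A = 1/0.2645″ = 3.7807 pc; d_B = 1/1.100″ = 0.90909 pc.
|d_B − d_A| = |0.90909 − 3.7807| = 2.8716 pc = 2.8716 × 3.262 ly = 9.3672 ly.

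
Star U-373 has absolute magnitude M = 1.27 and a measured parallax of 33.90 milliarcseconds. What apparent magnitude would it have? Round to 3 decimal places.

d = 1/p = 1/0.03390″ = 29.499 pc.
m − M = 5 log₁₀ d − 5 = 5 log₁₀(29.499) − 5 = 7.3490 − 5 = 2.3490.
m = M + (m − M) = 1.27 + 2.3490 = 3.619.

m = 3.619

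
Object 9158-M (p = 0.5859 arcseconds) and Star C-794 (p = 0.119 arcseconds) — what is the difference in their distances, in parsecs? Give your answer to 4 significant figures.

d_A = 1/0.5859″ = 1.7068 pc; d_B = 1/0.1190″ = 8.4034 pc.
|d_B − d_A| = |8.4034 − 1.7068| = 6.6966 pc.

6.697 pc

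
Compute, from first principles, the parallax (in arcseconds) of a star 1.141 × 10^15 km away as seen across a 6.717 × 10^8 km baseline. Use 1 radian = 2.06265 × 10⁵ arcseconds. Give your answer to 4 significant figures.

θ ≈ B/d = (6.717 × 10^8) / (1.141 × 10^15) = 5.8869 × 10^-7 rad.
In arcseconds: 5.8869 × 10^-7 × 206265 = 0.12143″.

0.1214 arcsec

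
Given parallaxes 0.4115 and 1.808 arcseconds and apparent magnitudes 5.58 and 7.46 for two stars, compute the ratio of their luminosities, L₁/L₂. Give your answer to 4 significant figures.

L₁/L₂ = 109.1

d₁ = 1/p₁ = 1/0.4115″ = 2.4301 pc; d₂ = 1/p₂ = 1/1.808″ = 0.5531 pc.
M₁ = m₁ − 5 log₁₀ d₁ + 5 = 5.58 − 1.9281 + 5 = 8.6519.
M₂ = 7.46 − (-1.2860) + 5 = 13.7460.
L₁/L₂ = 10^(0.4(M₂ − M₁)) = 10^(0.4 × 5.0941) = 10^2.03764 = 109.05.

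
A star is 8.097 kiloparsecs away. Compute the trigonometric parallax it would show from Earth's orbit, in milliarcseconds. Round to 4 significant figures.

0.1235 mas

d = 8.097 kpc = 8097 pc.
p = 1/d = 1/8097 = 0.0001235 arcsec.
= 0.0001235 × 1000 = 0.1235 mas.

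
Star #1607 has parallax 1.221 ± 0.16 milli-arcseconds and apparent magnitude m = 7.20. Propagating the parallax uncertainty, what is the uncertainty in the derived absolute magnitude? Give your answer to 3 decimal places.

M = m − 5 log₁₀ d + 5 = m + 5 log₁₀ p + 5, so ∂M/∂p = 5/(p ln 10).
σ_M = (5/ln 10) · (σ_p/p) = 2.1715 × 0.16/1.221 = 2.1715 × 0.13104 = 0.28455.

σ_M = 0.285 mag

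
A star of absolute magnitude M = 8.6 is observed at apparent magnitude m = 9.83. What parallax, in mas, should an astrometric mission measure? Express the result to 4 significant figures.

56.75 mas

m − M = 9.83 − 8.6 = 1.23.
d = 10^((m−M)/5 + 1) = 10^1.246 = 17.62 pc.
p = 1/d = 1/17.62 = 0.056754 arcsec = 56.754 mas.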